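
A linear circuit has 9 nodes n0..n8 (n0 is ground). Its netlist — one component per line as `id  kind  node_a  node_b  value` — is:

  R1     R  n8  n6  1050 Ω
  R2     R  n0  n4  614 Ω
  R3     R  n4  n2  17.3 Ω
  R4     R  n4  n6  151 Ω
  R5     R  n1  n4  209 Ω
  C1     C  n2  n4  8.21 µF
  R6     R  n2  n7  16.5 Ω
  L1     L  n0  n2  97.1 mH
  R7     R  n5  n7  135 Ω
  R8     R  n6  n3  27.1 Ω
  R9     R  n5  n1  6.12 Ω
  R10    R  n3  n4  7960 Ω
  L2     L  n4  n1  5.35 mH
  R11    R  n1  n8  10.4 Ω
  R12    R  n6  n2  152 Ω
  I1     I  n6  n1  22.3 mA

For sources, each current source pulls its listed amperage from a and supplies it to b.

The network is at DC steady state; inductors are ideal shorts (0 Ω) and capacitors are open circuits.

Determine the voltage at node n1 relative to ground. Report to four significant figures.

Apply KCL at each of the 8 non-ground nodes and solve the resulting linear system.
Node n1: branches {R5, R9, L2, R11, I1} → V_1 = 0.1483
Node n2: branches {R3, C1, R6, L1, R12} → V_2 = 0.000
Node n3: branches {R8, R10} → V_3 = -1.477
Node n4: branches {R2, R3, R4, R5, C1, R10, L2} → V_4 = 0.1483
Node n5: branches {R7, R9} → V_5 = 0.1426
Node n6: branches {R1, R4, R8, R12, I1} → V_6 = -1.483
Node n7: branches {R6, R7} → V_7 = 0.01553
Node n8: branches {R1, R11} → V_8 = 0.1323
Source currents: i(L1)=0.0002415, i(L2)=-0.01982

0.1483 V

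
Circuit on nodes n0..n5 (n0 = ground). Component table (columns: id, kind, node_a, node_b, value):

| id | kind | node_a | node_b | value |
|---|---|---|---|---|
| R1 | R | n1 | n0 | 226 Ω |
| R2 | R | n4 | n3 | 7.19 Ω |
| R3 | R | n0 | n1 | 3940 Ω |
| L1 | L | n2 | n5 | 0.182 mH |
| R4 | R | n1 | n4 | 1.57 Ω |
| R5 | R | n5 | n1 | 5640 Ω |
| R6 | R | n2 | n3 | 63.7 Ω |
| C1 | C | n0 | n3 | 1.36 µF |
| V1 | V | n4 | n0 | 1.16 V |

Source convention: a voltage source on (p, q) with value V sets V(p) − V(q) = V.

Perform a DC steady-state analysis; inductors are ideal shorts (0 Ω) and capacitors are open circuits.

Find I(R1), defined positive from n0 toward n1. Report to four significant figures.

-0.005095 A

Apply KCL at each of the 5 non-ground nodes and solve the resulting linear system.
Node n1: branches {R1, R3, R4, R5} → V_1 = 1.152
Node n2: branches {L1, R6} → V_2 = 1.160
Node n3: branches {R2, R6, C1} → V_3 = 1.160
Node n4: branches {R2, R4, V1} → V_4 = 1.160
Node n5: branches {L1, R5} → V_5 = 1.160
Source currents: i(L1)=1.481e-06, i(V1)=-0.005388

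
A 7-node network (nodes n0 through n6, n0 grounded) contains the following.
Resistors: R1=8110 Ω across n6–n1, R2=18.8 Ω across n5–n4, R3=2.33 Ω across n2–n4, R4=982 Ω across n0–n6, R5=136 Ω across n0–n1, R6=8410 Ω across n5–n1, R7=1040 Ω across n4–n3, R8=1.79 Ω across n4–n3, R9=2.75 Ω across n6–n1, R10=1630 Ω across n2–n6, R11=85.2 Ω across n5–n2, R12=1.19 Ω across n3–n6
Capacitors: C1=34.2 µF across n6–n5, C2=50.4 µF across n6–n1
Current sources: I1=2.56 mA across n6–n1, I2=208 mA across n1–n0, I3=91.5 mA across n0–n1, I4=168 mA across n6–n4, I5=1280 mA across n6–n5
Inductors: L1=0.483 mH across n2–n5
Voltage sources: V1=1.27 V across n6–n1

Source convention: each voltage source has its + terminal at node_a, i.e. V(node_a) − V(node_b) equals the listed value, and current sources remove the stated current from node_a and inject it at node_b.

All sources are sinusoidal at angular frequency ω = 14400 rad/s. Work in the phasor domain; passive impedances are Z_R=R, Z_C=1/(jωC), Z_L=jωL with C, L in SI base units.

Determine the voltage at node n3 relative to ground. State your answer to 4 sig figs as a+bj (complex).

-12.82-0.3569j V

MNA unknowns: 6 node voltages V₁..V_6 plus 1 source current (V1)
R1: Y=0.0001233+0.000j on G[6,1]
R2: Y=0.05319+0.000j on G[5,4]
C1: Y=0.000+0.4925j on G[6,5]
R3: Y=0.4292+0.000j on G[2,4]
R4: Y=0.001018+0.000j on G[0,6]
R5: Y=0.007353+0.000j on G[0,1]
R6: Y=0.0001189+0.000j on G[5,1]
I1: z[6]−=0.00256, z[1]+=0.00256
I2: z[1]−=0.208, z[0]+=0.208
I3: z[0]−=0.0915, z[1]+=0.0915
R7: Y=0.0009615+0.000j on G[4,3]
R8: Y=0.5587+0.000j on G[4,3]
I4: z[6]−=0.168, z[4]+=0.168
L1: Y=0.000-0.1438j on G[2,5]
C2: Y=0.000+0.7258j on G[6,1]
R9: Y=0.3636+0.000j on G[6,1]
R10: Y=0.0006135+0.000j on G[2,6]
I5: z[6]−=1.28, z[5]+=1.28
R11: Y=0.01174+0.000j on G[5,2]
R12: Y=0.8403+0.000j on G[3,6]
V1: row V6−V1=1.27, i_V1 at 6,1
solve → V1=-14.07+0.000j, V2=-13.38-1.333j, V3=-12.82-0.3569j, V4=-12.86-0.8928j, V5=-12.19-2.979j, V6=-12.80+0.000j
aux → i_V1=-0.4517-0.9214j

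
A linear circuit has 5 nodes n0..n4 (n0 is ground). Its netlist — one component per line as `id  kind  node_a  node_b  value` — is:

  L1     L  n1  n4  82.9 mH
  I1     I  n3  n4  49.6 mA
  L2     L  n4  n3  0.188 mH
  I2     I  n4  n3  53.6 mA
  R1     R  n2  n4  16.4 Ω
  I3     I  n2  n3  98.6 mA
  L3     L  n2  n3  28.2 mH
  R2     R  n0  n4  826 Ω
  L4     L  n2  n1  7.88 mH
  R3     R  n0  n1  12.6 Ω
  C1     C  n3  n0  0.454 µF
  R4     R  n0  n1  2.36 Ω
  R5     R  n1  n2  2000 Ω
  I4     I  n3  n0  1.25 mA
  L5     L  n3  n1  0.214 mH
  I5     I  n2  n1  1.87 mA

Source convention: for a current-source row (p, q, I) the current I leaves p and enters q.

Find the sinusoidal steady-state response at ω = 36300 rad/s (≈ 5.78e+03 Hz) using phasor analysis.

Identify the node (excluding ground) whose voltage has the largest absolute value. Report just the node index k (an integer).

2

Apply KCL at each of the 4 non-ground nodes and solve the resulting linear system.
Node n1: branches {L1, L4, R3, R4, R5, L5, I5} → V_1 = -0.002486+0.0005501j
Node n2: branches {R1, I3, L3, L4, R5, I5} → V_2 = -1.507-0.7823j
Node n3: branches {I1, L2, I2, I3, L3, C1, I4, L5} → V_3 = 0.03300+0.005164j
Node n4: branches {L1, I1, L2, I2, R1, R2} → V_4 = 0.07073-0.6778j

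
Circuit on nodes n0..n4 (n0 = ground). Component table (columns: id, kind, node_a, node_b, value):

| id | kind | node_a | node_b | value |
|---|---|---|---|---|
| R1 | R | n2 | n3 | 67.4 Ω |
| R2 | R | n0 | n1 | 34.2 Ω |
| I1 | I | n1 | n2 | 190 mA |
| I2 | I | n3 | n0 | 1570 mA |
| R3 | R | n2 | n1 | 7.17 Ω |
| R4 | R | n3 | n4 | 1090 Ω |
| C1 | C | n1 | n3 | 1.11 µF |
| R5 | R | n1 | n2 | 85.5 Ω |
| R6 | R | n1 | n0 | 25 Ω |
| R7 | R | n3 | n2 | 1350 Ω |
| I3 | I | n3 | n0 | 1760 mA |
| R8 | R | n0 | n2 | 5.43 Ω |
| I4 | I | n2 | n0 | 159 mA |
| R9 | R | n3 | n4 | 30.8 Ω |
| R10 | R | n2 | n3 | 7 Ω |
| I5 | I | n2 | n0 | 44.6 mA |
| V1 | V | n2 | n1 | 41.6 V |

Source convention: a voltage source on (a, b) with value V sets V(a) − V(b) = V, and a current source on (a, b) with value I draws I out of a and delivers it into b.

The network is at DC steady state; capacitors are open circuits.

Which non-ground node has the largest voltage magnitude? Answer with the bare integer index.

1

MNA unknowns: 4 node voltages V₁..V_4 plus 1 source current (V1)
R1: Y=0.01484 on G[2,3]
R2: Y=0.02924 on G[0,1]
I1: z[1]−=0.19, z[2]+=0.19
I2: z[3]−=1.57, z[0]+=1.57
R3: Y=0.1395 on G[2,1]
R4: Y=0.0009174 on G[3,4]
C1: Y=0.000 on G[1,3]
R5: Y=0.01170 on G[1,2]
R6: Y=0.04000 on G[1,0]
R7: Y=0.0007407 on G[3,2]
I3: z[3]−=1.76, z[0]+=1.76
R8: Y=0.1842 on G[0,2]
I4: z[2]−=0.159, z[0]+=0.159
R9: Y=0.03247 on G[3,4]
R10: Y=0.1429 on G[2,3]
I5: z[2]−=0.0446, z[0]+=0.0446
V1: row V2−V1=41.6, i_V1 at 2,1
solve → V1=-44.18, V2=-2.578, V3=-23.60, V4=-23.60
aux → i_V1=-9.157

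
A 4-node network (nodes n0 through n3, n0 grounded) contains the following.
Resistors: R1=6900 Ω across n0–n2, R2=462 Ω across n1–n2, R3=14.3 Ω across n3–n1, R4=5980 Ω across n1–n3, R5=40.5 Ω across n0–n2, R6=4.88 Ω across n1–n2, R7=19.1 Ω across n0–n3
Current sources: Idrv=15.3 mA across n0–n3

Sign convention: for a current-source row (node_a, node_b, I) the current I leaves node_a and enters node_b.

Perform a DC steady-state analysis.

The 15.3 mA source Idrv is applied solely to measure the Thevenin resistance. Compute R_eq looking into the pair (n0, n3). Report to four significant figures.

R_eq = 14.45 Ω

MNA unknowns: 3 node voltages V₁..V_3
R1: Y=0.0001449 on G[0,2]
R2: Y=0.002165 on G[1,2]
R3: Y=0.06993 on G[3,1]
R4: Y=0.0001672 on G[1,3]
R5: Y=0.02469 on G[0,2]
R6: Y=0.2049 on G[1,2]
R7: Y=0.05236 on G[0,3]
Idrv: z[0]−=0.0153, z[3]+=0.0153
solve → V1=0.1680, V2=0.1500, V3=0.2211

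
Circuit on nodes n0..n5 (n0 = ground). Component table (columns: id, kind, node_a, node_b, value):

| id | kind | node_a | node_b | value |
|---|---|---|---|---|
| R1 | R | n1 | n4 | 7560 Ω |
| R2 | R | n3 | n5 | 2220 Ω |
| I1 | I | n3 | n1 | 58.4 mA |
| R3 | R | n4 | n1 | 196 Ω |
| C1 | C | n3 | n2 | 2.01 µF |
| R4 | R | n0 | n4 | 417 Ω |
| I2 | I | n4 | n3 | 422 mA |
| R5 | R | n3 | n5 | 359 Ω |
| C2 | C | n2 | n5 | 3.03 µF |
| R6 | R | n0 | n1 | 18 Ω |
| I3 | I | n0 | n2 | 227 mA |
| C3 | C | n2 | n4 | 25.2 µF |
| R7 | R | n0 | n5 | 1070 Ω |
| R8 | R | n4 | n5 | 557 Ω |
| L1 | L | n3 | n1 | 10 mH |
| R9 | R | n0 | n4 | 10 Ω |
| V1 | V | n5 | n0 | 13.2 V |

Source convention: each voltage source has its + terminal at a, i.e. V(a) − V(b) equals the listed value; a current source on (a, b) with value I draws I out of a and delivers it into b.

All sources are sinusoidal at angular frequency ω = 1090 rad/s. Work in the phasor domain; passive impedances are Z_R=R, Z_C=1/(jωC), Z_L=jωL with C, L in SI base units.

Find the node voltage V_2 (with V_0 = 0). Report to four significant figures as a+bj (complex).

0.5065-6.200j V

MNA unknowns: 5 node voltages V₁..V_5 plus 1 source current (V1)
R1: Y=0.0001323+0.000j on G[1,4]
R2: Y=0.0004505+0.000j on G[3,5]
I1: z[3]−=0.0584, z[1]+=0.0584
R3: Y=0.005102+0.000j on G[4,1]
C1: Y=0.000+0.002191j on G[3,2]
R4: Y=0.002398+0.000j on G[0,4]
I2: z[4]−=0.422, z[3]+=0.422
R5: Y=0.002786+0.000j on G[3,5]
C2: Y=0.000+0.003303j on G[2,5]
R6: Y=0.05556+0.000j on G[0,1]
I3: z[0]−=0.227, z[2]+=0.227
C3: Y=0.000+0.02747j on G[2,4]
R7: Y=0.0009346+0.000j on G[0,5]
R8: Y=0.001795+0.000j on G[4,5]
L1: Y=0.000-0.09174j on G[3,1]
R9: Y=0.1000+0.000j on G[0,4]
V1: row V5−V0=13.2, i_V1 at 5,0
solve → V1=7.460-0.4294j, V2=0.5065-6.200j, V3=7.773+3.968j, V4=-1.599+0.5081j, V5=13.20+0.000j
aux → i_V1=-0.03599-0.02817j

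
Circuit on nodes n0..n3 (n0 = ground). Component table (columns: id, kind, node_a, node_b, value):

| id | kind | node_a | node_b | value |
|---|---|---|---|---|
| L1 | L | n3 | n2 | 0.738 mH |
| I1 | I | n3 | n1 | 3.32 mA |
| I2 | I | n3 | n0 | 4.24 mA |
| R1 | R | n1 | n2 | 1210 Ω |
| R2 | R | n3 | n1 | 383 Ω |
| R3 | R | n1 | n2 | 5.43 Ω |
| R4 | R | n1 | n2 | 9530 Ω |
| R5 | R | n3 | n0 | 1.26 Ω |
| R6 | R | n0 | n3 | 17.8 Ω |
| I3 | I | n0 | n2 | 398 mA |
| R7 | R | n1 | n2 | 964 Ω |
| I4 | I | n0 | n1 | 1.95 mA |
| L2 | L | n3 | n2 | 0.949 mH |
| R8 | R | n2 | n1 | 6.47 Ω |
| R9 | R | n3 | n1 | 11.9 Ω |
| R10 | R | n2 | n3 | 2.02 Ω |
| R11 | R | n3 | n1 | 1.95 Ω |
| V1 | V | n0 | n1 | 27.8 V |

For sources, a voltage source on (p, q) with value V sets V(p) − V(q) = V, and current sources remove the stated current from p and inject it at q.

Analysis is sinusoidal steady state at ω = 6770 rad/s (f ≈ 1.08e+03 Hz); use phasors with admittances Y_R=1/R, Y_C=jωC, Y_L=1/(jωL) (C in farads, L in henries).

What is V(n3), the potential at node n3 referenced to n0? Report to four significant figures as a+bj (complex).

-13.53+0.3920j V

MNA unknowns: 3 node voltages V₁..V_3 plus 1 source current (V1)
L1: Y=0.000-0.2001j on G[3,2]
I1: z[3]−=0.00332, z[1]+=0.00332
I2: z[3]−=0.00424, z[0]+=0.00424
R1: Y=0.0008264+0.000j on G[1,2]
R2: Y=0.002611+0.000j on G[3,1]
R3: Y=0.1842+0.000j on G[1,2]
R4: Y=0.0001049+0.000j on G[1,2]
R5: Y=0.7937+0.000j on G[3,0]
R6: Y=0.05618+0.000j on G[0,3]
I3: z[0]−=0.398, z[2]+=0.398
R7: Y=0.001037+0.000j on G[1,2]
I4: z[0]−=0.00195, z[1]+=0.00195
L2: Y=0.000-0.1556j on G[3,2]
R8: Y=0.1546+0.000j on G[2,1]
R9: Y=0.08403+0.000j on G[3,1]
R10: Y=0.4950+0.000j on G[2,3]
R11: Y=0.5128+0.000j on G[3,1]
V1: row V0−V1=27.8, i_V1 at 0,1
solve → V1=-27.80+0.000j, V2=-18.00-1.668j, V3=-13.53+0.3920j
aux → i_V1=-11.90+0.3331j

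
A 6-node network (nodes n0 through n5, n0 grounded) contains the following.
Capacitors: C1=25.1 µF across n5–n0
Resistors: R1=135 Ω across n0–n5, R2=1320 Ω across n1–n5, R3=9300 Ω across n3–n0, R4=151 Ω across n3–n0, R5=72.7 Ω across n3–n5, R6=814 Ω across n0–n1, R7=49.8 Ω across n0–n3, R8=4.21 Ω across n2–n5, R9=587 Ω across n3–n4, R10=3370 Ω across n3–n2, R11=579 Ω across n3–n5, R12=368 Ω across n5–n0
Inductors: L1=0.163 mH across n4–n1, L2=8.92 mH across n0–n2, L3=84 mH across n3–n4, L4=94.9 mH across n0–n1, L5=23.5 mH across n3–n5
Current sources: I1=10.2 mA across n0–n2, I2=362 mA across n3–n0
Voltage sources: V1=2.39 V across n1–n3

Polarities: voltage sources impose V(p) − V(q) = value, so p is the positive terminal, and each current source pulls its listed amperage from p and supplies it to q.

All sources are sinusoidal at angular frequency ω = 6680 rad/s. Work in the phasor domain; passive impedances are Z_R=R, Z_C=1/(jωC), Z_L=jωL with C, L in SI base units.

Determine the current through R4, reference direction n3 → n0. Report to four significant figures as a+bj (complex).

Element admittances at ω=6680 rad/s:
  Y(C1) = 0.000+0.1677j S between n5,n0
  Y(R1) = 0.007407+0.000j S between n0,n5
  Y(L1) = 0.000-0.9184j S between n4,n1
  Y(L2) = 0.000-0.01678j S between n0,n2
  Y(R2) = 0.0007576+0.000j S between n1,n5
  Y(L3) = 0.000-0.001782j S between n3,n4
  Y(R3) = 0.0001075+0.000j S between n3,n0
  Y(R4) = 0.006623+0.000j S between n3,n0
  Y(R5) = 0.01376+0.000j S between n3,n5
  Y(L4) = 0.000-0.001577j S between n0,n1
  Y(L5) = 0.000-0.006370j S between n3,n5
  I1: injects 0.0102 A into n2 (from n0)
  Y(R6) = 0.001229+0.000j S between n0,n1
  Y(R7) = 0.02008+0.000j S between n0,n3
  Y(R8) = 0.2375+0.000j S between n2,n5
  Y(R9) = 0.001704+0.000j S between n3,n4
  Y(R10) = 0.0002967+0.000j S between n3,n2
  Y(R11) = 0.001727+0.000j S between n3,n5
  I2: injects 0.362 A into n0 (from n3)
  Y(R12) = 0.002717+0.000j S between n5,n0
  V1: constraint V(n1)−V(n3) = 2.39
Assemble and solve the 6×6 MNA system:
  V(n1)=-5.508-1.008j  V(n2)=0.03857+0.8778j  V(n3)=-7.898-1.008j  V(n4)=-5.512-1.012j  V(n5)=0.06757+0.8775j
  i(V1)=0.008524-0.001763j

-0.05230-0.006673j A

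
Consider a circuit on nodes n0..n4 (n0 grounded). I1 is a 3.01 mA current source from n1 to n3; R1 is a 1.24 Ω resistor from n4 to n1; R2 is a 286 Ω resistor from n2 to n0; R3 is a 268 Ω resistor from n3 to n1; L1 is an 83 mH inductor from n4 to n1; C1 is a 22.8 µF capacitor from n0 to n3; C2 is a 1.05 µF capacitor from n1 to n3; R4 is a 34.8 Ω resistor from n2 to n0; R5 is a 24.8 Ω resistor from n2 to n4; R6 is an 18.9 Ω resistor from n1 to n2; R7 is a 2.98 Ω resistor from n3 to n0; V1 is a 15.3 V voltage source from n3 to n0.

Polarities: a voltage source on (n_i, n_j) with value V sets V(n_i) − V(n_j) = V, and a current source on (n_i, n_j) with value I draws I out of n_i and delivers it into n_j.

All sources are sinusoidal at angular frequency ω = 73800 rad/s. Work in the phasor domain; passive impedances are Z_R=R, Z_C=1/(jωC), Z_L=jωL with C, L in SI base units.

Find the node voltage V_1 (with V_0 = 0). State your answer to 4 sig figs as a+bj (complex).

Apply KCL at each of the 4 non-ground nodes and solve the resulting linear system.
Node n1: branches {I1, R1, R3, L1, C2, R6} → V_1 = 13.80+4.210j
Node n2: branches {R2, R4, R5, R6} → V_2 = 10.20+3.112j
Node n3: branches {I1, R3, C1, C2, R7, V1} → V_3 = 15.30+0.000j
Node n4: branches {R1, L1, R5} → V_4 = 13.63+4.158j
Source currents: i(V1)=-5.463-25.84j

13.80+4.210j V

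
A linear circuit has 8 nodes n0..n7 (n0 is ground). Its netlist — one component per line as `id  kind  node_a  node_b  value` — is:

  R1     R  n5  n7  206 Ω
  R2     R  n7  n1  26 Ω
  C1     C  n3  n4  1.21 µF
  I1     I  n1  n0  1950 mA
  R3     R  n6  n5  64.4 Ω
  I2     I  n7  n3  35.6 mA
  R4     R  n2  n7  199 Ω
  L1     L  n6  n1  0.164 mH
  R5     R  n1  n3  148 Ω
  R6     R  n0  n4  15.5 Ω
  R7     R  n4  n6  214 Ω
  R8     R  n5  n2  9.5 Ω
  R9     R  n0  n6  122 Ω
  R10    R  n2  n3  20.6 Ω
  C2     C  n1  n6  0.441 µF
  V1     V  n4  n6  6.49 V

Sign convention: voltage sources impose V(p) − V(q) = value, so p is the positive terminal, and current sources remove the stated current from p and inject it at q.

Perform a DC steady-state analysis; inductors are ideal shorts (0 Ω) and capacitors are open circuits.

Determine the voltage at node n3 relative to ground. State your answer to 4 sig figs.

-31.11 V

Element admittances at DC:
  Y(R1) = 0.004854 S between n5,n7
  Y(R2) = 0.03846 S between n7,n1
  Y(C1) = 0.000 S between n3,n4
  I1: injects 1.95 A into n0 (from n1)
  Y(R3) = 0.01553 S between n6,n5
  I2: injects 0.0356 A into n3 (from n7)
  Y(R4) = 0.005025 S between n2,n7
  L1: short n6↔n1 (DC inductor)
  Y(R5) = 0.006757 S between n1,n3
  Y(R6) = 0.06452 S between n0,n4
  Y(R7) = 0.004673 S between n4,n6
  Y(R8) = 0.1053 S between n5,n2
  Y(R9) = 0.008197 S between n0,n6
  Y(R10) = 0.04854 S between n2,n3
  Y(C2) = 0.000 S between n1,n6
  V1: constraint V(n4)−V(n6) = 6.49
Assemble and solve the 9×9 MNA system:
  V(n1)=-32.58  V(n2)=-31.64  V(n3)=-31.11  V(n4)=-26.09  V(n5)=-31.82  V(n6)=-32.58  V(n7)=-33.14
  i(L1)=1.962  i(V1)=1.653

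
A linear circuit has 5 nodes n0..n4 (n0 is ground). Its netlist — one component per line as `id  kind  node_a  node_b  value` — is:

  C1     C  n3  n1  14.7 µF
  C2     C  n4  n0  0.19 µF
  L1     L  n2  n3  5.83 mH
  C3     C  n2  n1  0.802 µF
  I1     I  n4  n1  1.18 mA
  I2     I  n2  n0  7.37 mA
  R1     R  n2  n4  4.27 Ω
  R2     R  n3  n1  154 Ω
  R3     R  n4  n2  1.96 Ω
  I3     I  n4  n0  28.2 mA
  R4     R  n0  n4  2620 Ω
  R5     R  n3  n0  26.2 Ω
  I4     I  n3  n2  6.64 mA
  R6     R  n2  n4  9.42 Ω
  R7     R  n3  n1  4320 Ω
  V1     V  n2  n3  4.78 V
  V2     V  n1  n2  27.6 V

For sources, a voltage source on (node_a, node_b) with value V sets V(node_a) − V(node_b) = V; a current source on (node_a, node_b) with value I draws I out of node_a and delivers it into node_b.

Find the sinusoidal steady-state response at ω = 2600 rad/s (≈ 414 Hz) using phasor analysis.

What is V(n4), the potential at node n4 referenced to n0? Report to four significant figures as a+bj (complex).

Element admittances at ω=2600 rad/s:
  Y(C1) = 0.000+0.03822j S between n3,n1
  Y(C2) = 0.000+0.0004940j S between n4,n0
  Y(L1) = 0.000-0.06597j S between n2,n3
  Y(C3) = 0.000+0.002085j S between n2,n1
  I1: injects 0.00118 A into n1 (from n4)
  I2: injects 0.00737 A into n0 (from n2)
  Y(R1) = 0.2342+0.000j S between n2,n4
  Y(R2) = 0.006494+0.000j S between n3,n1
  Y(R3) = 0.5102+0.000j S between n4,n2
  I3: injects 0.0282 A into n0 (from n4)
  Y(R4) = 0.0003817+0.000j S between n0,n4
  Y(R5) = 0.03817+0.000j S between n3,n0
  I4: injects 0.00664 A into n2 (from n3)
  Y(R6) = 0.1062+0.000j S between n2,n4
  Y(R7) = 0.0002315+0.000j S between n3,n1
  V1: constraint V(n2)−V(n3) = 4.78
  V2: constraint V(n1)−V(n2) = 27.6
Assemble and solve the 6×6 MNA system:
  V(n1)=31.41-0.04833j  V(n2)=3.810-0.04833j  V(n3)=-0.9703-0.04833j  V(n4)=3.773-0.05050j
  i(V1)=-0.2482-0.9241j  i(V2)=-0.2166-1.295j

3.773-0.05050j V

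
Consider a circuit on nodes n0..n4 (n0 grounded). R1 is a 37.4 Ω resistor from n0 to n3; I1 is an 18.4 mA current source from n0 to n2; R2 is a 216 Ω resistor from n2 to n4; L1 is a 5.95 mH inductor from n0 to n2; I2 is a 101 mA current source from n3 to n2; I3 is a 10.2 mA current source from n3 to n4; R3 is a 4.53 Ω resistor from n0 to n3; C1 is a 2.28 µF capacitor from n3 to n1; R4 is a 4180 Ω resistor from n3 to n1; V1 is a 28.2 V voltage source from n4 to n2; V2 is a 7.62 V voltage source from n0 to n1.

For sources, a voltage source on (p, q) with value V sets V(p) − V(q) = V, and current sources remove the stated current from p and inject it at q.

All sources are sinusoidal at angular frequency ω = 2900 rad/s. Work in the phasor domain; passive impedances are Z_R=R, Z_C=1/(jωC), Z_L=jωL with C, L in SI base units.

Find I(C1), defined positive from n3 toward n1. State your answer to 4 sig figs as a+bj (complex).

MNA unknowns: 4 node voltages V₁..V_4 plus 2 source currents (V1, V2)
R1: Y=0.02674+0.000j on G[0,3]
I1: z[0]−=0.0184, z[2]+=0.0184
R2: Y=0.004630+0.000j on G[2,4]
L1: Y=0.000-0.05795j on G[0,2]
I2: z[3]−=0.101, z[2]+=0.101
I3: z[3]−=0.0102, z[4]+=0.0102
R3: Y=0.2208+0.000j on G[0,3]
C1: Y=0.000+0.006612j on G[3,1]
R4: Y=0.0002392+0.000j on G[3,1]
V1: row V4−V2=28.2, i_V1 at 4,2
V2: row V0−V1=7.62, i_V2 at 0,1
solve → V1=-7.620+0.000j, V2=0.000+2.236j, V3=-0.4613-0.1911j, V4=28.20+2.236j
aux → i_V1=-0.1204+0.000j, i_V2=-0.002976-0.04729j

0.001263+0.04733j A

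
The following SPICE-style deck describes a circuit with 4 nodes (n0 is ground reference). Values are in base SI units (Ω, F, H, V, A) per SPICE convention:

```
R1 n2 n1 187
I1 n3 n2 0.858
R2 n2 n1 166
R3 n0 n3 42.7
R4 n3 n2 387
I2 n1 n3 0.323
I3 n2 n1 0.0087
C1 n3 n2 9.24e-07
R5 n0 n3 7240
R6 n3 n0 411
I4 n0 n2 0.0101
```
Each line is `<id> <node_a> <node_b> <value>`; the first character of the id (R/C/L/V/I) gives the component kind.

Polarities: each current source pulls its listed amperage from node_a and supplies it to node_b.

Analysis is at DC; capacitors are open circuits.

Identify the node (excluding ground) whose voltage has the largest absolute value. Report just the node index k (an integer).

Element admittances at DC:
  Y(R1) = 0.005348 S between n2,n1
  I1: injects 0.858 A into n2 (from n3)
  Y(R2) = 0.006024 S between n2,n1
  Y(R3) = 0.02342 S between n0,n3
  Y(R4) = 0.002584 S between n3,n2
  I2: injects 0.323 A into n3 (from n1)
  I3: injects 0.0087 A into n1 (from n2)
  Y(C1) = 0.000 S between n3,n2
  Y(R5) = 0.0001381 S between n0,n3
  Y(R6) = 0.002433 S between n3,n0
  I4: injects 0.0101 A into n2 (from n0)
Assemble and solve the 3×3 MNA system:
  V(n1)=183.7  V(n2)=211.3  V(n3)=0.3886

2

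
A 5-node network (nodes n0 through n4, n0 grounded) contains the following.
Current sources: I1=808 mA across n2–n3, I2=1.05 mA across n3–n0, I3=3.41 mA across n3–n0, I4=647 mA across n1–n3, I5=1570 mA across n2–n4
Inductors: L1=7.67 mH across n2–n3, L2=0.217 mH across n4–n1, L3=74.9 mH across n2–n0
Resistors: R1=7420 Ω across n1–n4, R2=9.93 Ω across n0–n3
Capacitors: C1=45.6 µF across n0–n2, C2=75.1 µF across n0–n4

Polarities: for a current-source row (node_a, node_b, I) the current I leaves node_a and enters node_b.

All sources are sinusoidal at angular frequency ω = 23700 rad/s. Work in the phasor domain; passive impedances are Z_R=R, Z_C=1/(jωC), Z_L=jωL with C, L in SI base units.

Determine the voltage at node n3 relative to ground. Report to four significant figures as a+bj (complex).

MNA unknowns: 4 node voltages V₁..V_4
I1: z[2]−=0.808, z[3]+=0.808
L1: Y=0.000-0.005501j on G[2,3]
R1: Y=0.0001348+0.000j on G[1,4]
C1: Y=0.000+1.081j on G[0,2]
L2: Y=0.000-0.1944j on G[4,1]
R2: Y=0.1007+0.000j on G[0,3]
C2: Y=0.000+1.780j on G[0,4]
I2: z[3]−=0.00105, z[0]+=0.00105
L3: Y=0.000-0.0005633j on G[2,0]
I3: z[3]−=0.00341, z[0]+=0.00341
I4: z[1]−=0.647, z[3]+=0.647
I5: z[2]−=1.57, z[4]+=1.57
solve → V1=-0.002306-3.846j, V2=-0.07413+2.209j, V3=14.48+0.7951j, V4=0.000-0.5186j

14.48+0.7951j V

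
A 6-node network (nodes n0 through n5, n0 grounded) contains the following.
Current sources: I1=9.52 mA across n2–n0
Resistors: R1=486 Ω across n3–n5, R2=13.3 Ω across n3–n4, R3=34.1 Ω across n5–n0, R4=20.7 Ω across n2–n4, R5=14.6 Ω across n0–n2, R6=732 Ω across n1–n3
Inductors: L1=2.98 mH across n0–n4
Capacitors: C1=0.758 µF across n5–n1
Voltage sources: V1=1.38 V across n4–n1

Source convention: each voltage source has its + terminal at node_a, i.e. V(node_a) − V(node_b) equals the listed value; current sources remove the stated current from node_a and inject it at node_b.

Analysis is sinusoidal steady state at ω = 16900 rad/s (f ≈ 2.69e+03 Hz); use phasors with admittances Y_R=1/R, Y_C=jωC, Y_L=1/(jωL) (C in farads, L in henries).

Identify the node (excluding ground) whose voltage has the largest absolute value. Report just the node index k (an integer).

Apply KCL at each of the 5 non-ground nodes and solve the resulting linear system.
Node n1: branches {C1, R6, V1} → V_1 = -1.443+0.3959j
Node n2: branches {I1, R4, R5} → V_2 = -0.1076+0.1637j
Node n3: branches {R1, R2, R6} → V_3 = -0.09439+0.3744j
Node n4: branches {R2, R4, L1, V1} → V_4 = -0.06313+0.3959j
Node n5: branches {R1, R3, C1} → V_5 = -0.3413-0.4252j
Source currents: i(V1)=-0.01236-0.01408j

1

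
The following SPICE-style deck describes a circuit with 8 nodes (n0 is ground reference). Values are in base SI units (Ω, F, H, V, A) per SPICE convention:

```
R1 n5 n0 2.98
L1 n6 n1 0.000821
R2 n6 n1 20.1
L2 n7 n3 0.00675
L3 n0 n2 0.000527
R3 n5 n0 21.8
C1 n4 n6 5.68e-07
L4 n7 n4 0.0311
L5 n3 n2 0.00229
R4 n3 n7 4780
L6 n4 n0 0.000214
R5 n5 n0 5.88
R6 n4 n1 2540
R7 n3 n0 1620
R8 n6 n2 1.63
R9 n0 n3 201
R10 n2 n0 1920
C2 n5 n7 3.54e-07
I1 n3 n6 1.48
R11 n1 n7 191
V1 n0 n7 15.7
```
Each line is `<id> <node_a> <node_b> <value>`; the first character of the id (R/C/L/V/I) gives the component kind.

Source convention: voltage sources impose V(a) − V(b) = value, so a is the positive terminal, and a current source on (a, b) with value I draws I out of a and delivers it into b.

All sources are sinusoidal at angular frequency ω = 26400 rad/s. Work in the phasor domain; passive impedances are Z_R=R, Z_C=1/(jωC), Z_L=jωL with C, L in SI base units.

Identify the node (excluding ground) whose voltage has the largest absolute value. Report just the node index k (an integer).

Apply KCL at each of the 7 non-ground nodes and solve the resulting linear system.
Node n1: branches {L1, R2, R6, R11} → V_1 = -1.877+5.564j
Node n2: branches {L3, L5, R8, R10} → V_2 = -3.892+6.640j
Node n3: branches {L2, L5, R4, R7, R9, I1} → V_3 = -21.64-56.33j
Node n4: branches {C1, L4, L6, R6} → V_4 = -0.001640-0.6130j
Node n5: branches {R1, R3, R5, C2} → V_5 = -0.004507-0.2660j
Node n6: branches {L1, R2, C1, R8, I1} → V_6 = -1.420+6.623j
Node n7: branches {L2, L4, R4, C2, R11, V1} → V_7 = -15.70+0.000j
Source currents: i(V1)=0.2433-0.1782j

3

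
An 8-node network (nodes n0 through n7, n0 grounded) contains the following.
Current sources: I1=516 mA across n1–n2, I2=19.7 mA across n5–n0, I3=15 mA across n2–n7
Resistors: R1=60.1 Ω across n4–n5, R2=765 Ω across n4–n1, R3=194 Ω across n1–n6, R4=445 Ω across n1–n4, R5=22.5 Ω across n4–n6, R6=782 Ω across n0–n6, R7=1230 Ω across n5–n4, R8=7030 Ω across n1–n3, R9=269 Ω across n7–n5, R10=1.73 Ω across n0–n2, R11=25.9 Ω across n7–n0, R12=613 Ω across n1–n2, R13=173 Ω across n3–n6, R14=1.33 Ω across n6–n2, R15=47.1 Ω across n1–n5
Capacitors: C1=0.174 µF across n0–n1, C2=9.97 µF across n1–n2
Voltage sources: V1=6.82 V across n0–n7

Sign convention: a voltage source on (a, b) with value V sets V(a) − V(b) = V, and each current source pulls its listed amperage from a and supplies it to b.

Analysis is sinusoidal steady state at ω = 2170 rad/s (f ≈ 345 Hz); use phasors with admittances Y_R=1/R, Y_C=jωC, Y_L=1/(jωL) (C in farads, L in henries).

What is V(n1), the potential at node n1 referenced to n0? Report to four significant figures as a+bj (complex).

Element admittances at ω=2170 rad/s:
  I1: injects 0.516 A into n2 (from n1)
  I2: injects 0.0197 A into n0 (from n5)
  Y(R1) = 0.01664+0.000j S between n4,n5
  Y(R2) = 0.001307+0.000j S between n4,n1
  Y(R3) = 0.005155+0.000j S between n1,n6
  Y(R4) = 0.002247+0.000j S between n1,n4
  Y(R5) = 0.04444+0.000j S between n4,n6
  Y(R6) = 0.001279+0.000j S between n0,n6
  Y(C1) = 0.000+0.0003776j S between n0,n1
  Y(R7) = 0.0008130+0.000j S between n5,n4
  Y(R8) = 0.0001422+0.000j S between n1,n3
  Y(C2) = 0.000+0.02163j S between n1,n2
  I3: injects 0.015 A into n7 (from n2)
  Y(R9) = 0.003717+0.000j S between n7,n5
  Y(R10) = 0.5780+0.000j S between n0,n2
  Y(R11) = 0.03861+0.000j S between n7,n0
  Y(R12) = 0.001631+0.000j S between n1,n2
  Y(R13) = 0.005780+0.000j S between n3,n6
  Y(R14) = 0.7519+0.000j S between n6,n2
  Y(R15) = 0.02123+0.000j S between n1,n5
  V1: constraint V(n0)−V(n7) = 6.82
Assemble and solve the 8×8 MNA system:
  V(n1)=-12.14+14.59j  V(n2)=-0.03957-0.04819j  V(n3)=-0.5735+0.5762j  V(n4)=-3.101+3.255j  V(n5)=-8.420+8.647j  V(n6)=-0.2888+0.2313j  V(n7)=-6.820+0.000j
  i(V1)=-0.2724-0.03215j

-12.14+14.59j V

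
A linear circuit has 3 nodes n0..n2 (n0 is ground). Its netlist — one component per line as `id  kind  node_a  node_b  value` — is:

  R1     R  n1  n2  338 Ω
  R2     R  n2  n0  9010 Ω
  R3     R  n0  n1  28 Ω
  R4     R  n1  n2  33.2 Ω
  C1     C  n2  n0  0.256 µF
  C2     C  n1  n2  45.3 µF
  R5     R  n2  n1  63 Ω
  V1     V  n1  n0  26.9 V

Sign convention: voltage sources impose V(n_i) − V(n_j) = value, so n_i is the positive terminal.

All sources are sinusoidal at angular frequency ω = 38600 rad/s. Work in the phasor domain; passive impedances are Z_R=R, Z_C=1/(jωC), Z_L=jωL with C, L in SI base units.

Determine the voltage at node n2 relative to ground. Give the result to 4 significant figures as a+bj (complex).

26.75-0.002518j V

Apply KCL at each of the 2 non-ground nodes and solve the resulting linear system.
Node n1: branches {R1, R3, R4, C2, R5, V1} → V_1 = 26.90+0.000j
Node n2: branches {R1, R2, R4, C1, C2, R5} → V_2 = 26.75-0.002518j
Source currents: i(V1)=-0.9637-0.2643j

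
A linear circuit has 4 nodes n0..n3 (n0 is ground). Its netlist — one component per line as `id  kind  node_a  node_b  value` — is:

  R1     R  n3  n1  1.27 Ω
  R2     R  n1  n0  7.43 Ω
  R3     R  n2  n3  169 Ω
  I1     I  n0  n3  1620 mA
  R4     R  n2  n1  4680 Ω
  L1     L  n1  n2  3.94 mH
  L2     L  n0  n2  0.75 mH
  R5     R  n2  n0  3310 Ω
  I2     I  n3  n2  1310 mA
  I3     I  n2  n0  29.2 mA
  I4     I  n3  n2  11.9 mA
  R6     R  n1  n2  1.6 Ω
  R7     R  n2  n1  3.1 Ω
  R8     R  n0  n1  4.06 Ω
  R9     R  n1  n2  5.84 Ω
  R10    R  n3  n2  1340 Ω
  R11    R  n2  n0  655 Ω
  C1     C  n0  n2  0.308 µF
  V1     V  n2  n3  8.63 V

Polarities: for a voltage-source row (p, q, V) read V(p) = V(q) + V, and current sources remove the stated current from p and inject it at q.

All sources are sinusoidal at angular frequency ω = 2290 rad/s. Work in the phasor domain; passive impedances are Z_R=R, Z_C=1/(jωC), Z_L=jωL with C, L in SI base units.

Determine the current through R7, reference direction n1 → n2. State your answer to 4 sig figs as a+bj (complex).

Element admittances at ω=2290 rad/s:
  Y(R1) = 0.7874+0.000j S between n3,n1
  Y(R2) = 0.1346+0.000j S between n1,n0
  Y(R3) = 0.005917+0.000j S between n2,n3
  I1: injects 1.62 A into n3 (from n0)
  Y(R4) = 0.0002137+0.000j S between n2,n1
  Y(L1) = 0.000-0.1108j S between n1,n2
  Y(L2) = 0.000-0.5822j S between n0,n2
  Y(R5) = 0.0003021+0.000j S between n2,n0
  I2: injects 1.31 A into n2 (from n3)
  I3: injects 0.0292 A into n0 (from n2)
  I4: injects 0.0119 A into n2 (from n3)
  Y(R6) = 0.6250+0.000j S between n1,n2
  Y(R7) = 0.3226+0.000j S between n2,n1
  Y(R8) = 0.2463+0.000j S between n0,n1
  Y(R9) = 0.1712+0.000j S between n1,n2
  Y(R10) = 0.0007463+0.000j S between n3,n2
  Y(R11) = 0.001527+0.000j S between n2,n0
  Y(C1) = 0.000+0.0007053j S between n0,n2
  V1: constraint V(n2)−V(n3) = 8.63
Assemble and solve the 4×4 MNA system:
  V(n1)=-1.362+2.861j  V(n2)=1.886+3.622j  V(n3)=-6.744+3.622j
  i(V1)=-4.593+0.5988j

-1.048-0.2453j A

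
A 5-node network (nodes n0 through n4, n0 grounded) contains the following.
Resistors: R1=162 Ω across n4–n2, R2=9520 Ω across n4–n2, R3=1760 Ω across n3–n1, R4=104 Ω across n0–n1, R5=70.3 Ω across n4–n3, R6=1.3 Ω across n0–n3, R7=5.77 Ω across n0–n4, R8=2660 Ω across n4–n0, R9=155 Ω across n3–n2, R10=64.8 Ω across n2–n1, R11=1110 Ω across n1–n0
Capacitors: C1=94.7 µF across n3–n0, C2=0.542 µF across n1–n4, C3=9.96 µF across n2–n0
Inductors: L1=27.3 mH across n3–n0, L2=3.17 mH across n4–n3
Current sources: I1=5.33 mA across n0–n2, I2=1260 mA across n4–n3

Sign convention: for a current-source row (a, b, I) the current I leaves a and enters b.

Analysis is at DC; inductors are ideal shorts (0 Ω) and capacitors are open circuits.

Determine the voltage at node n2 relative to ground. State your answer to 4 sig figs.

0.2779 V

Element admittances at DC:
  Y(R1) = 0.006173 S between n4,n2
  Y(C1) = 0.000 S between n3,n0
  Y(R2) = 0.0001050 S between n4,n2
  L1: short n3↔n0 (DC inductor)
  Y(R3) = 0.0005682 S between n3,n1
  Y(R4) = 0.009615 S between n0,n1
  Y(R5) = 0.01422 S between n4,n3
  Y(R6) = 0.7692 S between n0,n3
  Y(R7) = 0.1733 S between n0,n4
  Y(R8) = 0.0003759 S between n4,n0
  Y(R9) = 0.006452 S between n3,n2
  Y(R10) = 0.01543 S between n2,n1
  Y(C2) = 0.000 S between n1,n4
  I1: injects 0.00533 A into n2 (from n0)
  Y(C3) = 0.000 S between n2,n0
  L2: short n4↔n3 (DC inductor)
  Y(R11) = 0.0009009 S between n1,n0
  I2: injects 1.26 A into n3 (from n4)
Assemble and solve the 6×6 MNA system:
  V(n1)=0.1617  V(n2)=0.2779  V(n3)=0.000  V(n4)=0.000
  i(L1)=0.003629  i(L2)=-1.258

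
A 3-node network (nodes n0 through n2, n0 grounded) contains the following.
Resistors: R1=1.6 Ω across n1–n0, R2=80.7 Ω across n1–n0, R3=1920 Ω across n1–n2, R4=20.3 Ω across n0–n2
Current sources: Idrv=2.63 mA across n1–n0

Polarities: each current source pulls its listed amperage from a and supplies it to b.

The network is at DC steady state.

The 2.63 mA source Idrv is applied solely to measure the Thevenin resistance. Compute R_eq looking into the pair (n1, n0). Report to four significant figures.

MNA unknowns: 2 node voltages V₁..V_2
R1: Y=0.6250 on G[1,0]
R2: Y=0.01239 on G[1,0]
R3: Y=0.0005208 on G[1,2]
R4: Y=0.04926 on G[0,2]
Idrv: z[1]−=0.00263, z[0]+=0.00263
solve → V1=-0.004123, V2=-4.313e-05

R_eq = 1.568 Ω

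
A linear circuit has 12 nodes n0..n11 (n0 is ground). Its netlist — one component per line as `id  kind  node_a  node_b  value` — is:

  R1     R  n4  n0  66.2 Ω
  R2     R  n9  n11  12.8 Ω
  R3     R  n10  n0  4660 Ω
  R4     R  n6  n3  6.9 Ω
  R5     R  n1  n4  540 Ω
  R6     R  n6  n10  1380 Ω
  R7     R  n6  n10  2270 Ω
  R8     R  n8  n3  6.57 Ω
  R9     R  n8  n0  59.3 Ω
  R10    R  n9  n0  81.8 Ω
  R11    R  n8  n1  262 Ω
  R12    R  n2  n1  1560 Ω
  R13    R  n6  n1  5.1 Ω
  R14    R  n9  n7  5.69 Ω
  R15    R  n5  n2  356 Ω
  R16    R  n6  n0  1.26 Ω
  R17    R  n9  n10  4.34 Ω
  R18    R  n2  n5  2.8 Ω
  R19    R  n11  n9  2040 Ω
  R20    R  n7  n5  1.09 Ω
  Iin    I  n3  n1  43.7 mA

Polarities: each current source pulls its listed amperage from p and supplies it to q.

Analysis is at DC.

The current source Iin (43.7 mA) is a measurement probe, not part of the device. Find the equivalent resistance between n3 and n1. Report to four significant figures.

Element admittances at DC:
  Y(R1) = 0.01511 S between n4,n0
  Y(R2) = 0.07812 S between n9,n11
  Y(R3) = 0.0002146 S between n10,n0
  Y(R4) = 0.1449 S between n6,n3
  Y(R5) = 0.001852 S between n1,n4
  Y(R6) = 0.0007246 S between n6,n10
  Y(R7) = 0.0004405 S between n6,n10
  Y(R8) = 0.1522 S between n8,n3
  Y(R9) = 0.01686 S between n8,n0
  Y(R10) = 0.01222 S between n9,n0
  Y(R11) = 0.003817 S between n8,n1
  Y(R12) = 0.0006410 S between n2,n1
  Y(R13) = 0.1961 S between n6,n1
  Y(R14) = 0.1757 S between n9,n7
  Y(R15) = 0.002809 S between n5,n2
  Y(R16) = 0.7937 S between n6,n0
  Y(R17) = 0.2304 S between n9,n10
  Y(R18) = 0.3571 S between n2,n5
  Y(R19) = 0.0004902 S between n11,n9
  Y(R20) = 0.9174 S between n7,n5
  Iin: injects 0.0437 A into n1 (from n3)
Assemble and solve the 11×11 MNA system:
  V(n1)=0.2160  V(n2)=0.01126  V(n3)=-0.2597  V(n4)=0.02359  V(n5)=0.01089  V(n6)=0.004152  V(n7)=0.01075  V(n8)=-0.2239  V(n9)=0.01001  V(n10)=0.009966  V(n11)=0.01001

R_eq = 10.89 Ω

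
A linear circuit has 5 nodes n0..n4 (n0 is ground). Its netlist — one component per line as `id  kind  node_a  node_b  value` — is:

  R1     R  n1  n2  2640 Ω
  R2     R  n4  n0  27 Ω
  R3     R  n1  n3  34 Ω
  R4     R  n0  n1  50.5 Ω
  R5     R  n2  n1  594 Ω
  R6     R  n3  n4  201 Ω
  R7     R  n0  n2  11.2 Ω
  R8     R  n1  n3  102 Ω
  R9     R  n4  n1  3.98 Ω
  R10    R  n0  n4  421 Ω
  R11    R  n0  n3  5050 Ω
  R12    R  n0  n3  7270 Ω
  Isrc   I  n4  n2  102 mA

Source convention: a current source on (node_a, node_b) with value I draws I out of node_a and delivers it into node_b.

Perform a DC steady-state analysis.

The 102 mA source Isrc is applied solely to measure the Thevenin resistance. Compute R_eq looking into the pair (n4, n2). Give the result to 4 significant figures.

MNA unknowns: 4 node voltages V₁..V_4
R1: Y=0.0003788 on G[1,2]
R2: Y=0.03704 on G[4,0]
R3: Y=0.02941 on G[1,3]
R4: Y=0.01980 on G[0,1]
R5: Y=0.001684 on G[2,1]
R6: Y=0.004975 on G[3,4]
R7: Y=0.08929 on G[0,2]
R8: Y=0.009804 on G[1,3]
R9: Y=0.2513 on G[4,1]
R10: Y=0.002375 on G[0,4]
R11: Y=0.0001980 on G[0,3]
R12: Y=0.0001376 on G[0,3]
Isrc: z[4]−=0.102, z[2]+=0.102
solve → V1=-1.529, V2=1.082, V3=-1.533, V4=-1.670

R_eq = 26.98 Ω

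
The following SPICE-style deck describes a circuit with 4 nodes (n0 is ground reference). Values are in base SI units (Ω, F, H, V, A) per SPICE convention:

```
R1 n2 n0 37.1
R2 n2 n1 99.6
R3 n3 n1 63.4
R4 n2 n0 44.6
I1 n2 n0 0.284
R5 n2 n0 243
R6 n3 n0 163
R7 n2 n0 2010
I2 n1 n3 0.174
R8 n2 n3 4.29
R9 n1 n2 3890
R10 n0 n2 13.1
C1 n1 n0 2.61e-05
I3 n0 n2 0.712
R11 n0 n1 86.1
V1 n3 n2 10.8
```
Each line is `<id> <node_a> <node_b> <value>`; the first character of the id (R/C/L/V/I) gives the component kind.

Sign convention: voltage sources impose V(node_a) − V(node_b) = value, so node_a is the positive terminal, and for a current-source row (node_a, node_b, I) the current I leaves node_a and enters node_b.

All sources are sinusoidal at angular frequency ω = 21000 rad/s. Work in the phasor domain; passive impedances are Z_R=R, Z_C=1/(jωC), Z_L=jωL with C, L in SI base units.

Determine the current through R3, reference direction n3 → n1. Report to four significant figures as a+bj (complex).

0.2057+0.001323j A

MNA unknowns: 3 node voltages V₁..V_3 plus 1 source current (V1)
R1: Y=0.02695+0.000j on G[2,0]
R2: Y=0.01004+0.000j on G[2,1]
R3: Y=0.01577+0.000j on G[3,1]
R4: Y=0.02242+0.000j on G[2,0]
I1: z[2]−=0.284, z[0]+=0.284
R5: Y=0.004115+0.000j on G[2,0]
R6: Y=0.006135+0.000j on G[3,0]
R7: Y=0.0004975+0.000j on G[2,0]
I2: z[1]−=0.174, z[3]+=0.174
R8: Y=0.2331+0.000j on G[2,3]
R9: Y=0.0002571+0.000j on G[1,2]
R10: Y=0.07634+0.000j on G[0,2]
C1: Y=0.000+0.5481j on G[1,0]
I3: z[0]−=0.712, z[2]+=0.712
R11: Y=0.01161+0.000j on G[0,1]
V1: row V3−V2=10.8, i_V1 at 3,2
solve → V1=0.006106-0.09990j, V2=2.249-0.01602j, V3=13.05-0.01602j
aux → i_V1=-2.629-0.001225j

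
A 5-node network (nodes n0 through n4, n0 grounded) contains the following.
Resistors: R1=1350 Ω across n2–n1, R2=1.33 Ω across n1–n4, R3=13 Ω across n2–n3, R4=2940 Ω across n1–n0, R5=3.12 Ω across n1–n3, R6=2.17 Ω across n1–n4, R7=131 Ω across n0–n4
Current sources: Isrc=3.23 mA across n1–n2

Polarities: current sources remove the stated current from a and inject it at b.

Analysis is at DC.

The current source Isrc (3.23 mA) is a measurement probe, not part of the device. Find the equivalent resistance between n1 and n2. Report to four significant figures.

R_eq = 15.93 Ω

Apply KCL at each of the 4 non-ground nodes and solve the resulting linear system.
Node n1: branches {R1, R2, R4, R5, R6, Isrc} → V_1 = 0.000
Node n2: branches {R1, R3, Isrc} → V_2 = 0.05145
Node n3: branches {R3, R5} → V_3 = 0.009959
Node n4: branches {R2, R6, R7} → V_4 = 0.000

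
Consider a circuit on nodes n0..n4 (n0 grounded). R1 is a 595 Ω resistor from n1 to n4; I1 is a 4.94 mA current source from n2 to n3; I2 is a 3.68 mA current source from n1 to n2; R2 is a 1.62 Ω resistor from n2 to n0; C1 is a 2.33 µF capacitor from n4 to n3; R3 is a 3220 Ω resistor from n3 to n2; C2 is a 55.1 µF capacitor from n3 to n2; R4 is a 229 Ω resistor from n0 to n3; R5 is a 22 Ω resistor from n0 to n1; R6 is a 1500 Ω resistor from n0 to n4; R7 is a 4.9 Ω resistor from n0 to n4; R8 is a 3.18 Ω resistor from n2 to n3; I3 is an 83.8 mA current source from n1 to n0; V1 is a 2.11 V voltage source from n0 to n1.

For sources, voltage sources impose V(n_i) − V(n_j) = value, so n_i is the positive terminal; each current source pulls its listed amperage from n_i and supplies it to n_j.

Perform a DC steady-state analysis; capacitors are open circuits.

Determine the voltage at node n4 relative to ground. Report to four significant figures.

-0.01718 V

Element admittances at DC:
  Y(R1) = 0.001681 S between n1,n4
  I1: injects 0.00494 A into n3 (from n2)
  I2: injects 0.00368 A into n2 (from n1)
  Y(R2) = 0.6173 S between n2,n0
  Y(C1) = 0.000 S between n4,n3
  Y(R3) = 0.0003106 S between n3,n2
  Y(C2) = 0.000 S between n3,n2
  Y(R4) = 0.004367 S between n0,n3
  Y(R5) = 0.04545 S between n0,n1
  Y(R6) = 0.0006667 S between n0,n4
  Y(R7) = 0.2041 S between n0,n4
  Y(R8) = 0.3145 S between n2,n3
  I3: injects 0.0838 A into n0 (from n1)
  V1: constraint V(n0)−V(n1) = 2.11
Assemble and solve the 5×5 MNA system:
  V(n1)=-2.110  V(n2)=0.005812  V(n3)=0.02121  V(n4)=-0.01718
  i(V1)=-0.01195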